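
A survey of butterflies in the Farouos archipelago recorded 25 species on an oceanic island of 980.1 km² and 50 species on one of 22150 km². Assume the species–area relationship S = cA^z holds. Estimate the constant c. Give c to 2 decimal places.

z = ln(S₂/S₁) / ln(A₂/A₁) = ln(50/25) / ln(22150/980.1) = 0.6931 / 3.1179 = 0.2223
c = S₁ / A₁^z = 25 / 980.1^0.2223 = 25 / 4.624 = 5.407

5.41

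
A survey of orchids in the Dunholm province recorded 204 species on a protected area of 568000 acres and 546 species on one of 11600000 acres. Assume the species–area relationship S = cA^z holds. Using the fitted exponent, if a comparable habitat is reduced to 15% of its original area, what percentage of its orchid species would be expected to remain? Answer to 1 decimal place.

z = ln(546/204) / ln(11600000/568000) = 0.9845 / 3.0166 = 0.3264
S_new/S_old = (A_new/A_old)^z = 0.15^0.3264 = exp(0.3264 × -1.8971) = 0.5384

53.8%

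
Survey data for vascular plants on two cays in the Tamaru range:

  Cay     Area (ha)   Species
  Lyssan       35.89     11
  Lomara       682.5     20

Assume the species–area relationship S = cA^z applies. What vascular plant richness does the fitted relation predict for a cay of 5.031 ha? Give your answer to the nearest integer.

z = ln(20/11) / ln(682.5/35.89) = 0.5978 / 2.9453 = 0.2030
c = 11 / 35.89^0.2030 = 11 / 2.068 = 5.318
S₃ = 5.318 × 5.031^0.2030 = 5.318 × 1.388 ≈ 7.382

7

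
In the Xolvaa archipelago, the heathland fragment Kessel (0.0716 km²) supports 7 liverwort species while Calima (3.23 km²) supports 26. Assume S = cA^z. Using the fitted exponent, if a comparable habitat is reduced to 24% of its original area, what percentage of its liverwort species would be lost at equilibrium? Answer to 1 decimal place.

z = ln(26/7) / ln(3.23/0.0716) = 1.3122 / 3.8091 = 0.3445
S_new/S_old = (A_new/A_old)^z = 0.24^0.3445 = exp(0.3445 × -1.4271) = 0.6116
Fraction lost = 1 − 0.6116 = 0.3884

38.8%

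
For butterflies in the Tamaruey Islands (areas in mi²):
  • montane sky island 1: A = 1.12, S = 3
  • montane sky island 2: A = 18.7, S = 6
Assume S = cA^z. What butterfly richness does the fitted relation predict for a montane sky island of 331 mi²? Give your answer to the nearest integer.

z = ln(6/3) / ln(18.7/1.12) = 0.6931 / 2.8152 = 0.2462
c = 3 / 1.12^0.2462 = 3 / 1.028 = 2.917
S₃ = 2.917 × 331^0.2462 = 2.917 × 4.173 ≈ 12.17

12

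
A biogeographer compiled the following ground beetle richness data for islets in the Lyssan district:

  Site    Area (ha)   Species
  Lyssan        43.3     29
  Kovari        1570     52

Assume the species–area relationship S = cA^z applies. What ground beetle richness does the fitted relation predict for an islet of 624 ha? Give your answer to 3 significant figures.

44.8

z = ln(52/29) / ln(1570/43.3) = 0.5839 / 3.5907 = 0.1626
c = 29 / 43.3^0.1626 = 29 / 1.846 = 15.71
S₃ = 15.71 × 624^0.1626 = 15.71 × 2.848 ≈ 44.75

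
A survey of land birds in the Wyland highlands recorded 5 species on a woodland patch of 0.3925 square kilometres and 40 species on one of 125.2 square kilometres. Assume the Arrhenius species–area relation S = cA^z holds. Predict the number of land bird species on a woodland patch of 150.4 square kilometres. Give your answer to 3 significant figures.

z = ln(40/5) / ln(125.2/0.3925) = 2.0794 / 5.7651 = 0.3607
c = 5 / 0.3925^0.3607 = 5 / 0.7137 = 7.006
S₃ = 7.006 × 150.4^0.3607 = 7.006 × 6.1 ≈ 42.74

42.7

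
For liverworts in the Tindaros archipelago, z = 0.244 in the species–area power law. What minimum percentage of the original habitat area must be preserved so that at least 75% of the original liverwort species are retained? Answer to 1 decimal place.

30.8%

Need (A_new/A_old)^0.244 = 0.75, so A_new/A_old = 0.75^(1/0.244) = 0.75^4.098
ln(A_new/A_old) = ln 0.75 / 0.244 = -0.2877 / 0.244 = -1.1790
A_new/A_old = e^-1.1790 ≈ 0.3076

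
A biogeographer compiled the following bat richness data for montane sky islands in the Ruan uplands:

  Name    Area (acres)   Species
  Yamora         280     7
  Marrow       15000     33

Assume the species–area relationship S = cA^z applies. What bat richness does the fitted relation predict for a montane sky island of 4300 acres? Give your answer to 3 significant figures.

20.3

z = ln(33/7) / ln(15000/280) = 1.5506 / 3.9810 = 0.3895
c = 7 / 280^0.3895 = 7 / 8.978 = 0.7797
S₃ = 0.7797 × 4300^0.3895 = 0.7797 × 26.02 ≈ 20.28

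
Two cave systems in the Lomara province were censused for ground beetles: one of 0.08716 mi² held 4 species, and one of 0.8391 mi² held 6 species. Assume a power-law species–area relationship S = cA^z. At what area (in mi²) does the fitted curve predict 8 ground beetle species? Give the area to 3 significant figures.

z = ln(6/4) / ln(0.8391/0.08716) = 0.4055 / 2.2646 = 0.1790
c = 4 / 0.08716^0.1790 = 4 / 0.6461 = 6.191
A = (8/6.191)^(1/0.1790) ⇒ ln A = ln(1.292)/0.1790 = 1.4313
A = e^1.4313 ≈ 4.184 mi²

4.18 mi²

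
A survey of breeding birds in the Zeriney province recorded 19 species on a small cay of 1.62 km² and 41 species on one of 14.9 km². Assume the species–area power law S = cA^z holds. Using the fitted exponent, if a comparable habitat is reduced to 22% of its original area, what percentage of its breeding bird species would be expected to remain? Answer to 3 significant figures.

z = ln(41/19) / ln(14.9/1.62) = 0.7691 / 2.2189 = 0.3466
S_new/S_old = (A_new/A_old)^z = 0.22^0.3466 = exp(0.3466 × -1.5141) = 0.5917

59.2%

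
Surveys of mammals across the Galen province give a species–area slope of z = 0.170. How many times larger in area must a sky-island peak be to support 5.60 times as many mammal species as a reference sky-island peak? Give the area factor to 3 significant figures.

25200

(A₂/A₁)^0.17 = 5.6, so A₂/A₁ = 5.6^(1/0.17) = 5.6^5.882
ln(A₂/A₁) = ln 5.6 / 0.17 = 1.7228 / 0.17 = 10.1339
A₂/A₁ = e^10.1339 ≈ 25183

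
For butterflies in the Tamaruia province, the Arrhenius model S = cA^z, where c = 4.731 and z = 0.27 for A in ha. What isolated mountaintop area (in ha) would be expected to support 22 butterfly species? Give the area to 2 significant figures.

300 ha

22 = 4.731 × A^0.27  ⇒  A^0.27 = 22/4.731 = 4.65
ln A = ln(4.65) / 0.27 = 1.5369 / 0.27 = 5.6922
A = e^5.6922 ≈ 296.6 ha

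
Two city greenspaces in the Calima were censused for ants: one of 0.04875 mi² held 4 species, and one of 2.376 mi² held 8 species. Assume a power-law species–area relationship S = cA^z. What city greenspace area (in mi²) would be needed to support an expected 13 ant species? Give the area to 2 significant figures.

36 mi²

z = ln(8/4) / ln(2.376/0.04875) = 0.6931 / 3.8865 = 0.1783
c = 4 / 0.04875^0.1783 = 4 / 0.5834 = 6.856
A = (13/6.856)^(1/0.1783) ⇒ ln A = ln(1.896)/0.1783 = 3.5877
A = e^3.5877 ≈ 36.15 mi²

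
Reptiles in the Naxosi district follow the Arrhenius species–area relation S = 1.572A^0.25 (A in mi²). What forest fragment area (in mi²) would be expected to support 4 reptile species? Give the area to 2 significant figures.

4 = 1.572 × A^0.25  ⇒  A^0.25 = 4/1.572 = 2.545
ln A = ln(2.545) / 0.25 = 0.9339 / 0.25 = 3.7358
A = e^3.7358 ≈ 41.92 mi²

42 mi²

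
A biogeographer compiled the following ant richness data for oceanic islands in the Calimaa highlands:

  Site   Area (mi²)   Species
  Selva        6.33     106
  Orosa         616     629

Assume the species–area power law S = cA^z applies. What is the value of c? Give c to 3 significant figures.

z = ln(S₂/S₁) / ln(A₂/A₁) = ln(629/106) / ln(616/6.33) = 1.7807 / 4.5779 = 0.3890
c = S₁ / A₁^z = 106 / 6.33^0.3890 = 106 / 2.05 = 51.71

51.7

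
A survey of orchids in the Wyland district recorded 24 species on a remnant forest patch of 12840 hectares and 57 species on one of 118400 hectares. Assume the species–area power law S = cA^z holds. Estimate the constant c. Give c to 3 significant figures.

0.603

z = ln(S₂/S₁) / ln(A₂/A₁) = ln(57/24) / ln(118400/12840) = 0.8650 / 2.2215 = 0.3894
c = S₁ / A₁^z = 24 / 12840^0.3894 = 24 / 39.79 = 0.6032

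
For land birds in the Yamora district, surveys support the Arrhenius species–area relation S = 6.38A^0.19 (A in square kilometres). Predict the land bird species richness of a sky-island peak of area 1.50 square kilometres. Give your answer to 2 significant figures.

6.9

S = 6.38 × 1.5^0.19
ln S = ln 6.38 + 0.19 × ln 1.5 = 1.8532 + 0.19 × 0.4055 = 1.9302
S = e^1.9302 ≈ 6.891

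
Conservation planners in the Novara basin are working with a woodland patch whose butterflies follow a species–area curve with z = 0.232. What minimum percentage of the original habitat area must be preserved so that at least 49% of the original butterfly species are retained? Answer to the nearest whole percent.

Need (A_new/A_old)^0.232 = 0.49, so A_new/A_old = 0.49^(1/0.232) = 0.49^4.31
ln(A_new/A_old) = ln 0.49 / 0.232 = -0.7133 / 0.232 = -3.0748
A_new/A_old = e^-3.0748 ≈ 0.0462

5%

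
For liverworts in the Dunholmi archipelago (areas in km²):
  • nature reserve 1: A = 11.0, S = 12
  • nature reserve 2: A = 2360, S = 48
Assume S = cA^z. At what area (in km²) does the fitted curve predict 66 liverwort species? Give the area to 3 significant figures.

z = ln(48/12) / ln(2360/11) = 1.3863 / 5.3685 = 0.2582
c = 12 / 11^0.2582 = 12 / 1.857 = 6.46
A = (66/6.46)^(1/0.2582) ⇒ ln A = ln(10.22)/0.2582 = 8.9997
A = e^8.9997 ≈ 8100 km²

8100 km²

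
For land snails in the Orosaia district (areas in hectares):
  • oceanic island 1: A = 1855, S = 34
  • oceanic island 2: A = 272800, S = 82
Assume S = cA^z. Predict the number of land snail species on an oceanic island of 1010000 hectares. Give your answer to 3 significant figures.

z = ln(82/34) / ln(272800/1855) = 0.8804 / 4.9909 = 0.1764
c = 34 / 1855^0.1764 = 34 / 3.772 = 9.015
S₃ = 9.015 × 1010000^0.1764 = 9.015 × 11.46 ≈ 103.3

103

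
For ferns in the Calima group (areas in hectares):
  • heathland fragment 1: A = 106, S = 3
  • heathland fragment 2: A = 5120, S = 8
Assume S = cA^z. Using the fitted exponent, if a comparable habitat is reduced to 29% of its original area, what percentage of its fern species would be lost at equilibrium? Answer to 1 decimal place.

26.9%

z = ln(8/3) / ln(5120/106) = 0.9808 / 3.8775 = 0.2530
S_new/S_old = (A_new/A_old)^z = 0.29^0.2530 = exp(0.2530 × -1.2379) = 0.7312
Fraction lost = 1 − 0.7312 = 0.2688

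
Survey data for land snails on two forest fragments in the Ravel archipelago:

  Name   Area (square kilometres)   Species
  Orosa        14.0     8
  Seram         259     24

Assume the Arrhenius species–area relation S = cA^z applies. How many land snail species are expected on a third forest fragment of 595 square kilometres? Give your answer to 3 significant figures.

32.8

z = ln(24/8) / ln(259/14) = 1.0986 / 2.9178 = 0.3765
c = 8 / 14^0.3765 = 8 / 2.701 = 2.962
S₃ = 2.962 × 595^0.3765 = 2.962 × 11.08 ≈ 32.83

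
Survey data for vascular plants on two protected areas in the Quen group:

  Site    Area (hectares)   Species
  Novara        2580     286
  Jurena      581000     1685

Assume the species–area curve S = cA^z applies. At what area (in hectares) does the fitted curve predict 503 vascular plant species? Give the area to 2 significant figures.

14000 hectares

z = ln(1685/286) / ln(581000/2580) = 1.7735 / 5.4170 = 0.3274
c = 286 / 2580^0.3274 = 286 / 13.09 = 21.85
A = (503/21.85)^(1/0.3274) ⇒ ln A = ln(23.02)/0.3274 = 9.5800
A = e^9.5800 ≈ 14473 hectares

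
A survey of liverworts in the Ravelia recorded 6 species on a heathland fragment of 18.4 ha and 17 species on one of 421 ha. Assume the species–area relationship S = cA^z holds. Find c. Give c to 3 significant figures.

2.28

z = ln(S₂/S₁) / ln(A₂/A₁) = ln(17/6) / ln(421/18.4) = 1.0415 / 3.1303 = 0.3327
c = S₁ / A₁^z = 6 / 18.4^0.3327 = 6 / 2.635 = 2.277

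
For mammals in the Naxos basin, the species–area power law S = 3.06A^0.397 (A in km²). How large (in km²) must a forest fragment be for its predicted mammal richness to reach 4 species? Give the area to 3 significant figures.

4 = 3.06 × A^0.397  ⇒  A^0.397 = 4/3.06 = 1.307
ln A = ln(1.307) / 0.397 = 0.2679 / 0.397 = 0.6748
A = e^0.6748 ≈ 1.964 km²

1.96 km²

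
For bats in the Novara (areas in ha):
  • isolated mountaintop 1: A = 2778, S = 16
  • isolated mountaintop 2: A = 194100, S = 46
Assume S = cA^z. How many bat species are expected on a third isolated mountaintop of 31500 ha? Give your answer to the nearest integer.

z = ln(46/16) / ln(194100/2778) = 1.0561 / 4.2466 = 0.2487
c = 16 / 2778^0.2487 = 16 / 7.184 = 2.227
S₃ = 2.227 × 31500^0.2487 = 2.227 × 13.14 ≈ 29.27

29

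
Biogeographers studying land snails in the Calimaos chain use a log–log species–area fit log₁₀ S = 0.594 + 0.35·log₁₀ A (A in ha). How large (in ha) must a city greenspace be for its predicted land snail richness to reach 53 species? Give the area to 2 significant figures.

1700 ha

53 = 3.926 × A^0.35  ⇒  A^0.35 = 53/3.926 = 13.5
ln A = ln(13.5) / 0.35 = 2.6026 / 0.35 = 7.4359
A = e^7.4359 ≈ 1696 ha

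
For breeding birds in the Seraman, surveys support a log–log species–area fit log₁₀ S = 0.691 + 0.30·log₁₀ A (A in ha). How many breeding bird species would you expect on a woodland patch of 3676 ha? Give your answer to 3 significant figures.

57.6

S = 4.909 × 3676^0.3
ln S = ln 4.909 + 0.3 × ln 3676 = 1.5911 + 0.3 × 8.2096 = 4.0540
S = e^4.0540 ≈ 57.63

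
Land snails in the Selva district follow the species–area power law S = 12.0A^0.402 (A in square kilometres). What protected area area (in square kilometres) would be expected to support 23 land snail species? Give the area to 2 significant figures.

5.0 square kilometres

23 = 12 × A^0.402  ⇒  A^0.402 = 23/12 = 1.917
ln A = ln(1.917) / 0.402 = 0.6506 / 0.402 = 1.6184
A = e^1.6184 ≈ 5.045 square kilometres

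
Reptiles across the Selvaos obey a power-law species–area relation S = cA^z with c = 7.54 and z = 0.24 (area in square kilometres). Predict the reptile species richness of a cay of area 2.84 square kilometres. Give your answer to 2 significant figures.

9.7

S = 7.54 × 2.84^0.24
ln S = ln 7.54 + 0.24 × ln 2.84 = 2.0202 + 0.24 × 1.0438 = 2.2707
S = e^2.2707 ≈ 9.687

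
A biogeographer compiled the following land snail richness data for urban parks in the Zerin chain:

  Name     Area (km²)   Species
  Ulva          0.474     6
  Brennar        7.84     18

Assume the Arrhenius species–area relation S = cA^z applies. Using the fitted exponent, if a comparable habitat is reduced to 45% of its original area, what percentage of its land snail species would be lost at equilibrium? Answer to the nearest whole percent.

27%

z = ln(18/6) / ln(7.84/0.474) = 1.0986 / 2.8058 = 0.3916
S_new/S_old = (A_new/A_old)^z = 0.45^0.3916 = exp(0.3916 × -0.7985) = 0.7315
Fraction lost = 1 − 0.7315 = 0.2685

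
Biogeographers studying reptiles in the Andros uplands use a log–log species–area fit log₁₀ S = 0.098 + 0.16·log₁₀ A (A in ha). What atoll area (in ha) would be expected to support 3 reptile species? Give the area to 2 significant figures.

3 = 1.253 × A^0.16  ⇒  A^0.16 = 3/1.253 = 2.394
ln A = ln(2.394) / 0.16 = 0.8730 / 0.16 = 5.4560
A = e^5.4560 ≈ 234.2 ha

230 ha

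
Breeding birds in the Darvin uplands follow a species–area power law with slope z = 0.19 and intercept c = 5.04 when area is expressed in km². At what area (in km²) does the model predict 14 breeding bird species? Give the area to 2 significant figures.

220 km²

14 = 5.04 × A^0.19  ⇒  A^0.19 = 14/5.04 = 2.778
ln A = ln(2.778) / 0.19 = 1.0217 / 0.19 = 5.3771
A = e^5.3771 ≈ 216.4 km²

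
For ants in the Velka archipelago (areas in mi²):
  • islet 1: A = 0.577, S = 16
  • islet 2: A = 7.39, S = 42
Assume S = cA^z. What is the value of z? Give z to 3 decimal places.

0.378

Taking logs: ln S = ln c + z ln A, so z = (ln S₂ − ln S₁)/(ln A₂ − ln A₁).
z = ln(42/16) / ln(7.39/0.577) = ln(2.625) / ln(12.81) = 0.9651 / 2.5500 = 0.3785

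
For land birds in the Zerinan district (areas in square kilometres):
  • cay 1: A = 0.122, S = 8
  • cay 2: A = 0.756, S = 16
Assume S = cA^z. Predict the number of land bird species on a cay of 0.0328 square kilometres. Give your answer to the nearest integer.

5

z = ln(16/8) / ln(0.756/0.122) = 0.6931 / 1.8240 = 0.3800
c = 8 / 0.122^0.3800 = 8 / 0.4496 = 17.79
S₃ = 17.79 × 0.0328^0.3800 = 17.79 × 0.2729 ≈ 4.856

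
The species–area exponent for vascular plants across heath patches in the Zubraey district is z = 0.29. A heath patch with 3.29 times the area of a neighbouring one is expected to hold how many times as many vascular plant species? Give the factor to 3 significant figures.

S₂/S₁ = (A₂/A₁)^z = 3.29^0.29
ln(S₂/S₁) = 0.29 × ln 3.29 = 0.29 × 1.1909 = 0.3454
S₂/S₁ = e^0.3454 ≈ 1.412

1.41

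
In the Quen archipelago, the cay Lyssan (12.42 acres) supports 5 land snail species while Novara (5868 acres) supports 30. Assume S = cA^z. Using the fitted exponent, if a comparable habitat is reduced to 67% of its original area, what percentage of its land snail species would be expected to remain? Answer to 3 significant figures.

z = ln(30/5) / ln(5868/12.42) = 1.7918 / 6.1580 = 0.2910
S_new/S_old = (A_new/A_old)^z = 0.67^0.2910 = exp(0.2910 × -0.4005) = 0.89

89.0%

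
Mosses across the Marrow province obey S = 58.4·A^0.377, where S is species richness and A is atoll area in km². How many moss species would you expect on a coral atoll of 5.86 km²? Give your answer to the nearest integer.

114

S = 58.4 × 5.86^0.377
ln S = ln 58.4 + 0.377 × ln 5.86 = 4.0673 + 0.377 × 1.7681 = 4.7339
S = e^4.7339 ≈ 113.7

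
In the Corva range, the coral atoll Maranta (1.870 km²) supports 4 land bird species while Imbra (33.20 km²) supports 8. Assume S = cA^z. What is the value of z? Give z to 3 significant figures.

0.241

Taking logs: ln S = ln c + z ln A, so z = (ln S₂ − ln S₁)/(ln A₂ − ln A₁).
z = ln(8/4) / ln(33.2/1.87) = ln(2) / ln(17.75) = 0.6931 / 2.8766 = 0.2410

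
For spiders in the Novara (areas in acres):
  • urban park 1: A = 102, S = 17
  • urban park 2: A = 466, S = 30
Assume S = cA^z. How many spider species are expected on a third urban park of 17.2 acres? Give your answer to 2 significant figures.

z = ln(30/17) / ln(466/102) = 0.5680 / 1.5192 = 0.3739
c = 17 / 102^0.3739 = 17 / 5.636 = 3.016
S₃ = 3.016 × 17.2^0.3739 = 3.016 × 2.897 ≈ 8.738

8.7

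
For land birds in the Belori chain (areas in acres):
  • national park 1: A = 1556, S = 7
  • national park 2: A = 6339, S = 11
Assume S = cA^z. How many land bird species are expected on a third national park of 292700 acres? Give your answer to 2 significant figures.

z = ln(11/7) / ln(6339/1556) = 0.4520 / 1.4046 = 0.3218
c = 7 / 1556^0.3218 = 7 / 10.65 = 0.6576
S₃ = 0.6576 × 292700^0.3218 = 0.6576 × 57.42 ≈ 37.76

38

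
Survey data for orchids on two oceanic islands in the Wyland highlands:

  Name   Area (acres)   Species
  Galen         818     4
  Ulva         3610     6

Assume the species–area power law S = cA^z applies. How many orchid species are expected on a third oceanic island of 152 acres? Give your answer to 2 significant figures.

z = ln(6/4) / ln(3610/818) = 0.4055 / 1.4846 = 0.2731
c = 4 / 818^0.2731 = 4 / 6.245 = 0.6405
S₃ = 0.6405 × 152^0.2731 = 0.6405 × 3.944 ≈ 2.526

2.5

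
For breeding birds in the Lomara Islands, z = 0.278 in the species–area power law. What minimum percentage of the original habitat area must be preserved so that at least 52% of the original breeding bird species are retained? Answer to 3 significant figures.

9.52%

Need (A_new/A_old)^0.278 = 0.52, so A_new/A_old = 0.52^(1/0.278) = 0.52^3.597
ln(A_new/A_old) = ln 0.52 / 0.278 = -0.6539 / 0.278 = -2.3523
A_new/A_old = e^-2.3523 ≈ 0.09515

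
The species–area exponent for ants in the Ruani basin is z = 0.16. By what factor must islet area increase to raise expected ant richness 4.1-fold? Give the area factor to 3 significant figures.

(A₂/A₁)^0.16 = 4.1, so A₂/A₁ = 4.1^(1/0.16) = 4.1^6.25
ln(A₂/A₁) = ln 4.1 / 0.16 = 1.4110 / 0.16 = 8.8187
A₂/A₁ = e^8.8187 ≈ 6759

6760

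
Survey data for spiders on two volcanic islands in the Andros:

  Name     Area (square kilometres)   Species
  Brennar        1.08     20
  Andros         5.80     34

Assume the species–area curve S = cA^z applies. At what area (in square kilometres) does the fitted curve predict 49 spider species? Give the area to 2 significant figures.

18 square kilometres

z = ln(34/20) / ln(5.8/1.08) = 0.5306 / 1.6809 = 0.3157
c = 20 / 1.08^0.3157 = 20 / 1.025 = 19.52
A = (49/19.52)^(1/0.3157) ⇒ ln A = ln(2.51)/0.3157 = 2.9155
A = e^2.9155 ≈ 18.46 square kilometres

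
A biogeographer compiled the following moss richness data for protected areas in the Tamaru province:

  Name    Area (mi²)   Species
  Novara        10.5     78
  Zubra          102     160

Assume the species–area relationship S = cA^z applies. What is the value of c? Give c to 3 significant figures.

37.1

z = ln(S₂/S₁) / ln(A₂/A₁) = ln(160/78) / ln(102/10.5) = 0.7185 / 2.2736 = 0.3160
c = S₁ / A₁^z = 78 / 10.5^0.3160 = 78 / 2.102 = 37.1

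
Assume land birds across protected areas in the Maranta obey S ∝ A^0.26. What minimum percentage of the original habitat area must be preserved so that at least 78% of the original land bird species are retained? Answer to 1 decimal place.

38.5%

Need (A_new/A_old)^0.26 = 0.78, so A_new/A_old = 0.78^(1/0.26) = 0.78^3.846
ln(A_new/A_old) = ln 0.78 / 0.26 = -0.2485 / 0.26 = -0.9556
A_new/A_old = e^-0.9556 ≈ 0.3846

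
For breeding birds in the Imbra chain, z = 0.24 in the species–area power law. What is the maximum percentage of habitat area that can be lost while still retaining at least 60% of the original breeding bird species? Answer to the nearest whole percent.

Need (A_new/A_old)^0.24 = 0.6, so A_new/A_old = 0.6^(1/0.24) = 0.6^4.167
ln(A_new/A_old) = ln 0.6 / 0.24 = -0.5108 / 0.24 = -2.1284
A_new/A_old = e^-2.1284 ≈ 0.119
Fraction that can be lost = 1 − 0.119 = 0.881

88%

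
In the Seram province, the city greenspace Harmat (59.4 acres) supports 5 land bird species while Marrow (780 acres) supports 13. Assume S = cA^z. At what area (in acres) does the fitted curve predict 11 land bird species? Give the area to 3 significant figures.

497 acres

z = ln(13/5) / ln(780/59.4) = 0.9555 / 2.5750 = 0.3711
c = 5 / 59.4^0.3711 = 5 / 4.552 = 1.098
A = (11/1.098)^(1/0.3711) ⇒ ln A = ln(10.01)/0.3711 = 6.2091
A = e^6.2091 ≈ 497.3 acres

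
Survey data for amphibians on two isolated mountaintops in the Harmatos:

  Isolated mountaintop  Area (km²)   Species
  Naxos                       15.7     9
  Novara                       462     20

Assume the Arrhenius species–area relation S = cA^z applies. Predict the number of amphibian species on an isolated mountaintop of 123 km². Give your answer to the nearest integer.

z = ln(20/9) / ln(462/15.7) = 0.7985 / 3.3819 = 0.2361
c = 9 / 15.7^0.2361 = 9 / 1.916 = 4.698
S₃ = 4.698 × 123^0.2361 = 4.698 × 3.115 ≈ 14.63

15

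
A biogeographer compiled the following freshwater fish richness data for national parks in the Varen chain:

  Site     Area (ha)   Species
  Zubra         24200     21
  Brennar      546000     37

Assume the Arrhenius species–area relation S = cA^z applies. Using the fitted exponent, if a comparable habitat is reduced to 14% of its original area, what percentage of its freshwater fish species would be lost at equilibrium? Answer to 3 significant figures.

30.0%

z = ln(37/21) / ln(546000/24200) = 0.5664 / 3.1163 = 0.1818
S_new/S_old = (A_new/A_old)^z = 0.14^0.1818 = exp(0.1818 × -1.9661) = 0.6995
Fraction lost = 1 − 0.6995 = 0.3005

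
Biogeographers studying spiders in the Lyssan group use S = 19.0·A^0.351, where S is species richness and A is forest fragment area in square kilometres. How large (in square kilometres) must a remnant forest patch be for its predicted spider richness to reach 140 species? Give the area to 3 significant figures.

140 = 19 × A^0.351  ⇒  A^0.351 = 140/19 = 7.368
ln A = ln(7.368) / 0.351 = 1.9972 / 0.351 = 5.6900
A = e^5.6900 ≈ 295.9 square kilometres

296 square kilometres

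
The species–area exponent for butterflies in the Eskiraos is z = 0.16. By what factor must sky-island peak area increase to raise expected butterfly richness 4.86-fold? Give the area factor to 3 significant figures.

19600

(A₂/A₁)^0.16 = 4.86, so A₂/A₁ = 4.86^(1/0.16) = 4.86^6.25
ln(A₂/A₁) = ln 4.86 / 0.16 = 1.5810 / 0.16 = 9.8815
A₂/A₁ = e^9.8815 ≈ 19565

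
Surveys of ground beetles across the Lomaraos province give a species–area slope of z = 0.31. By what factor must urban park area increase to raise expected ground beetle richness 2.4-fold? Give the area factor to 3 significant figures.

(A₂/A₁)^0.31 = 2.4, so A₂/A₁ = 2.4^(1/0.31) = 2.4^3.226
ln(A₂/A₁) = ln 2.4 / 0.31 = 0.8755 / 0.31 = 2.8241
A₂/A₁ = e^2.8241 ≈ 16.85

16.8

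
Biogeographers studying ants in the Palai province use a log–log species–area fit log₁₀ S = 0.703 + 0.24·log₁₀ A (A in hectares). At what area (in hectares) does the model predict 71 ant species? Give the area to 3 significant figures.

60900 hectares

71 = 5.047 × A^0.24  ⇒  A^0.24 = 71/5.047 = 14.07
ln A = ln(14.07) / 0.24 = 2.6440 / 0.24 = 11.0165
A = e^11.0165 ≈ 60871 hectares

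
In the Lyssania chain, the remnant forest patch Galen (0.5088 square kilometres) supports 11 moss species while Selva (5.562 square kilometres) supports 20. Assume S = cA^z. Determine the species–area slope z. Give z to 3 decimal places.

Taking logs: ln S = ln c + z ln A, so z = (ln S₂ − ln S₁)/(ln A₂ − ln A₁).
z = ln(20/11) / ln(5.562/0.5088) = ln(1.818) / ln(10.93) = 0.5978 / 2.3917 = 0.2500

0.250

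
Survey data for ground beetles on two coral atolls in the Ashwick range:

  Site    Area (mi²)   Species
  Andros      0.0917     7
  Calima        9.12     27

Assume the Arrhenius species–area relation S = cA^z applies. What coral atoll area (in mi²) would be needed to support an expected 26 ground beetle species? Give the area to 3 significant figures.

z = ln(27/7) / ln(9.12/0.0917) = 1.3499 / 4.5997 = 0.2935
c = 7 / 0.0917^0.2935 = 7 / 0.496 = 14.11
A = (26/14.11)^(1/0.2935) ⇒ ln A = ln(1.842)/0.2935 = 2.0819
A = e^2.0819 ≈ 8.019 mi²

8.02 mi²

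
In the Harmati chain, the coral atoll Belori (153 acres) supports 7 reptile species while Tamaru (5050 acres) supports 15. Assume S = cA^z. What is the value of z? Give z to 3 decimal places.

Taking logs: ln S = ln c + z ln A, so z = (ln S₂ − ln S₁)/(ln A₂ − ln A₁).
z = ln(15/7) / ln(5050/153) = ln(2.143) / ln(33.01) = 0.7621 / 3.4967 = 0.2180

0.218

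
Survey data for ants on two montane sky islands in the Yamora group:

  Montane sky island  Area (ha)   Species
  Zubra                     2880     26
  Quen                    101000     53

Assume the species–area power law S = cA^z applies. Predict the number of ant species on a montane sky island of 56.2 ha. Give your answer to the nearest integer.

z = ln(53/26) / ln(101000/2880) = 0.7122 / 3.5573 = 0.2002
c = 26 / 2880^0.2002 = 26 / 4.927 = 5.277
S₃ = 5.277 × 56.2^0.2002 = 5.277 × 2.24 ≈ 11.82

12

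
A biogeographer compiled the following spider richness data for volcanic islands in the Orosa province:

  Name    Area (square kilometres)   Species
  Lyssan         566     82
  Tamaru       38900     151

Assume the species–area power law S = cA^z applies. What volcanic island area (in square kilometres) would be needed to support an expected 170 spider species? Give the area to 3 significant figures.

z = ln(151/82) / ln(38900/566) = 0.6106 / 4.2302 = 0.1443
c = 82 / 566^0.1443 = 82 / 2.496 = 32.85
A = (170/32.85)^(1/0.1443) ⇒ ln A = ln(5.176)/0.1443 = 11.3899
A = e^11.3899 ≈ 88423 square kilometres

88400 square kilometres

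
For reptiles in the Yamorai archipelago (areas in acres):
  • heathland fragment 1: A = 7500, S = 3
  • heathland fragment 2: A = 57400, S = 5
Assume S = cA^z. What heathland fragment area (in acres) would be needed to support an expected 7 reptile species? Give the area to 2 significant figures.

220000 acres

z = ln(5/3) / ln(57400/7500) = 0.5108 / 2.0351 = 0.2510
c = 3 / 7500^0.2510 = 3 / 9.39 = 0.3195
A = (7/0.3195)^(1/0.2510) ⇒ ln A = ln(21.91)/0.2510 = 12.2983
A = e^12.2983 ≈ 219326 acres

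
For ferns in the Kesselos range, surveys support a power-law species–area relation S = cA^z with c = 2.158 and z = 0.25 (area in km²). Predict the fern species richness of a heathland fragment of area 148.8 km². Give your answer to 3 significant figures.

S = 2.158 × 148.8^0.25
ln S = ln 2.158 + 0.25 × ln 148.8 = 0.7692 + 0.25 × 5.0026 = 2.0198
S = e^2.0198 ≈ 7.537

7.54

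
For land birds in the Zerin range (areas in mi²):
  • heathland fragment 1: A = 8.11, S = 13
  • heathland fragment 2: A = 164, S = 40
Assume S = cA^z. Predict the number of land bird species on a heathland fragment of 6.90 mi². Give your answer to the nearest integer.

z = ln(40/13) / ln(164/8.11) = 1.1239 / 3.0068 = 0.3738
c = 13 / 8.11^0.3738 = 13 / 2.187 = 5.945
S₃ = 5.945 × 6.9^0.3738 = 5.945 × 2.059 ≈ 12.24

12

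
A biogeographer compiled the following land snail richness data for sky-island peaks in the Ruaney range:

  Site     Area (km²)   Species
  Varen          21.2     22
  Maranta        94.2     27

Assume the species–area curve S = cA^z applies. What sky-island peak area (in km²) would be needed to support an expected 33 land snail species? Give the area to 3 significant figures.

406 km²

z = ln(27/22) / ln(94.2/21.2) = 0.2048 / 1.4914 = 0.1373
c = 22 / 21.2^0.1373 = 22 / 1.521 = 14.46
A = (33/14.46)^(1/0.1373) ⇒ ln A = ln(2.281)/0.1373 = 6.0068
A = e^6.0068 ≈ 406.2 km²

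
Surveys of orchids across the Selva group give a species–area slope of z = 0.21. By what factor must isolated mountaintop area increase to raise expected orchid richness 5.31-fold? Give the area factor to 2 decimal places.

(A₂/A₁)^0.21 = 5.31, so A₂/A₁ = 5.31^(1/0.21) = 5.31^4.762
ln(A₂/A₁) = ln 5.31 / 0.21 = 1.6696 / 0.21 = 7.9504
A₂/A₁ = e^7.9504 ≈ 2837

2836.82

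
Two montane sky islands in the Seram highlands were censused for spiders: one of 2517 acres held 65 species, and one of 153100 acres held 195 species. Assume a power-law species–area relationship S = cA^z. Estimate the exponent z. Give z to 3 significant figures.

Taking logs: ln S = ln c + z ln A, so z = (ln S₂ − ln S₁)/(ln A₂ − ln A₁).
z = ln(195/65) / ln(153100/2517) = ln(3) / ln(60.83) = 1.0986 / 4.1080 = 0.2674

0.267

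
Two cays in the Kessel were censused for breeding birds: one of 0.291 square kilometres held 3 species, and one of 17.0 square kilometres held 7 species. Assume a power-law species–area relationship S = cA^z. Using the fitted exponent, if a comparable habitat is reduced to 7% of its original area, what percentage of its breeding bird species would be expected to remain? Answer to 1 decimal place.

57.5%

z = ln(7/3) / ln(17/0.291) = 0.8473 / 4.0676 = 0.2083
S_new/S_old = (A_new/A_old)^z = 0.07^0.2083 = exp(0.2083 × -2.6593) = 0.5747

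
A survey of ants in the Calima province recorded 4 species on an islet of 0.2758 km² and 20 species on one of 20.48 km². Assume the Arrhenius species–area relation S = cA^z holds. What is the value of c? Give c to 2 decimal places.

z = ln(S₂/S₁) / ln(A₂/A₁) = ln(20/4) / ln(20.48/0.2758) = 1.6094 / 4.3075 = 0.3736
c = S₁ / A₁^z = 4 / 0.2758^0.3736 = 4 / 0.618 = 6.473

6.47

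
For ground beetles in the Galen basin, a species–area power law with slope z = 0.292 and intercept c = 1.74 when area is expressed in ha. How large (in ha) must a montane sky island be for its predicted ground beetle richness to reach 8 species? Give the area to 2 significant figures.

190 ha

8 = 1.74 × A^0.292  ⇒  A^0.292 = 8/1.74 = 4.598
ln A = ln(4.598) / 0.292 = 1.5256 / 0.292 = 5.2245
A = e^5.2245 ≈ 185.8 ha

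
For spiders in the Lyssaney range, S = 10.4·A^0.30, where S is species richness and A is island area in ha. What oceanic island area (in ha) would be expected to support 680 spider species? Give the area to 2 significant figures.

680 = 10.4 × A^0.3  ⇒  A^0.3 = 680/10.4 = 65.38
ln A = ln(65.38) / 0.3 = 4.1803 / 0.3 = 13.9343
A = e^13.9343 ≈ 1126121 ha

1100000 ha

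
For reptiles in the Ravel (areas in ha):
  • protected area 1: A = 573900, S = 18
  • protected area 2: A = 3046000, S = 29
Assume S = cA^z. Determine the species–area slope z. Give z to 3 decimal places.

Taking logs: ln S = ln c + z ln A, so z = (ln S₂ − ln S₁)/(ln A₂ − ln A₁).
z = ln(29/18) / ln(3046000/573900) = ln(1.611) / ln(5.308) = 0.4769 / 1.6691 = 0.2857

0.286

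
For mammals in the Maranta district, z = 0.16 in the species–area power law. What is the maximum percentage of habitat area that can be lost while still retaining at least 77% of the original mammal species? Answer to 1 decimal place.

80.5%

Need (A_new/A_old)^0.16 = 0.77, so A_new/A_old = 0.77^(1/0.16) = 0.77^6.25
ln(A_new/A_old) = ln 0.77 / 0.16 = -0.2614 / 0.16 = -1.6335
A_new/A_old = e^-1.6335 ≈ 0.1952
Fraction that can be lost = 1 − 0.1952 = 0.8048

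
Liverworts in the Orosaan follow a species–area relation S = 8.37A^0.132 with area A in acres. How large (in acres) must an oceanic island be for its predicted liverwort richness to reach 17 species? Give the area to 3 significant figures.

17 = 8.37 × A^0.132  ⇒  A^0.132 = 17/8.37 = 2.031
ln A = ln(2.031) / 0.132 = 0.7086 / 0.132 = 5.3679
A = e^5.3679 ≈ 214.4 acres

214 acres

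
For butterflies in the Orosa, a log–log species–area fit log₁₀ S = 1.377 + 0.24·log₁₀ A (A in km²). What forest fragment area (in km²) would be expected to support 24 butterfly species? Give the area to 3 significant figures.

24 = 23.82 × A^0.24  ⇒  A^0.24 = 24/23.82 = 1.007
ln A = ln(1.007) / 0.24 = 0.0074 / 0.24 = 0.0308
A = e^0.0308 ≈ 1.031 km²

1.03 km²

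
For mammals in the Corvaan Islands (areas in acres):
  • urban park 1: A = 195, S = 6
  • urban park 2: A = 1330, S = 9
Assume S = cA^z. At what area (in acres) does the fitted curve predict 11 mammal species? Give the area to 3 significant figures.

3440 acres

z = ln(9/6) / ln(1330/195) = 0.4055 / 1.9199 = 0.2112
c = 6 / 195^0.2112 = 6 / 3.045 = 1.97
A = (11/1.97)^(1/0.2112) ⇒ ln A = ln(5.583)/0.2112 = 8.1431
A = e^8.1431 ≈ 3440 acres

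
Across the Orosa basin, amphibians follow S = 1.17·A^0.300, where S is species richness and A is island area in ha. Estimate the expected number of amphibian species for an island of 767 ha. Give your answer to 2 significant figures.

8.6

S = 1.17 × 767^0.3
ln S = ln 1.17 + 0.3 × ln 767 = 0.1570 + 0.3 × 6.6425 = 2.1497
S = e^2.1497 ≈ 8.583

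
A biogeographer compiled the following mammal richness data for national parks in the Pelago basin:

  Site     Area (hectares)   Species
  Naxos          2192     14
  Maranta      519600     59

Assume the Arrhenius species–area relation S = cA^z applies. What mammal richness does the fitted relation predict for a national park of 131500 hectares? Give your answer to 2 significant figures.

41

z = ln(59/14) / ln(519600/2192) = 1.4385 / 5.4682 = 0.2631
c = 14 / 2192^0.2631 = 14 / 7.566 = 1.85
S₃ = 1.85 × 131500^0.2631 = 1.85 × 22.21 ≈ 41.1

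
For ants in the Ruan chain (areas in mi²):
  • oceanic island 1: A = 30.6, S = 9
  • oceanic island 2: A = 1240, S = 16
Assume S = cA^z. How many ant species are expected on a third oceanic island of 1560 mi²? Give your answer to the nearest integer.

z = ln(16/9) / ln(1240/30.6) = 0.5754 / 3.7019 = 0.1554
c = 9 / 30.6^0.1554 = 9 / 1.702 = 5.288
S₃ = 5.288 × 1560^0.1554 = 5.288 × 3.135 ≈ 16.58

17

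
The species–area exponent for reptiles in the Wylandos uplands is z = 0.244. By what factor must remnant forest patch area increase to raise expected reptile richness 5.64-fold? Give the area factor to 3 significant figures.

1200

(A₂/A₁)^0.244 = 5.64, so A₂/A₁ = 5.64^(1/0.244) = 5.64^4.098
ln(A₂/A₁) = ln 5.64 / 0.244 = 1.7299 / 0.244 = 7.0897
A₂/A₁ = e^7.0897 ≈ 1200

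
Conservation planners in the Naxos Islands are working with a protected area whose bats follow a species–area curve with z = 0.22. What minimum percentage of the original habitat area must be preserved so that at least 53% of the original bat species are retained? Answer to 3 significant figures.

5.58%

Need (A_new/A_old)^0.22 = 0.53, so A_new/A_old = 0.53^(1/0.22) = 0.53^4.545
ln(A_new/A_old) = ln 0.53 / 0.22 = -0.6349 / 0.22 = -2.8858
A_new/A_old = e^-2.8858 ≈ 0.05581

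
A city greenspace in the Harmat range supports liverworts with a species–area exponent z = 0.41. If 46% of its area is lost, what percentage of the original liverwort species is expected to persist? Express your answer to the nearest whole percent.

S_new/S_old = (A_new/A_old)^z = 0.54^0.41
= exp(0.41 × ln 0.54) = exp(0.41 × -0.6162) = exp(-0.2526) ≈ 0.7768

78%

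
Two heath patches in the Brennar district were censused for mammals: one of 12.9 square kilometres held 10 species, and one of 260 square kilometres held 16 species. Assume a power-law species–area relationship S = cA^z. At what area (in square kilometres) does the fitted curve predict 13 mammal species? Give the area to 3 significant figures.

69.0 square kilometres

z = ln(16/10) / ln(260/12.9) = 0.4700 / 3.0035 = 0.1565
c = 10 / 12.9^0.1565 = 10 / 1.492 = 6.702
A = (13/6.702)^(1/0.1565) ⇒ ln A = ln(1.94)/0.1565 = 4.2338
A = e^4.2338 ≈ 68.98 square kilometres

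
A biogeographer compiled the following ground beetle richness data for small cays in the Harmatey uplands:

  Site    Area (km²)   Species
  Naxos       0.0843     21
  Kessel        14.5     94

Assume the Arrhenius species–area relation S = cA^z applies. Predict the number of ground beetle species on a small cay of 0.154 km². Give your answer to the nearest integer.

25

z = ln(94/21) / ln(14.5/0.0843) = 1.4988 / 5.1475 = 0.2912
c = 21 / 0.0843^0.2912 = 21 / 0.4867 = 43.15
S₃ = 43.15 × 0.154^0.2912 = 43.15 × 0.58 ≈ 25.03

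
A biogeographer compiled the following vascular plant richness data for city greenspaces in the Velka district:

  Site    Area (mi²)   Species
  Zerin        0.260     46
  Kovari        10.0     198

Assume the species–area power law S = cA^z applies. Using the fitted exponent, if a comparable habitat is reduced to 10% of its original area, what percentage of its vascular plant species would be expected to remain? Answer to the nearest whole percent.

40%

z = ln(198/46) / ln(10/0.26) = 1.4596 / 3.6497 = 0.3999
S_new/S_old = (A_new/A_old)^z = 0.1^0.3999 = exp(0.3999 × -2.3026) = 0.3982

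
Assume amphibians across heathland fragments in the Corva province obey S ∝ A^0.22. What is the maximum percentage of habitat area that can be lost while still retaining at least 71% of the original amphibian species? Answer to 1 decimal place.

Need (A_new/A_old)^0.22 = 0.71, so A_new/A_old = 0.71^(1/0.22) = 0.71^4.545
ln(A_new/A_old) = ln 0.71 / 0.22 = -0.3425 / 0.22 = -1.5568
A_new/A_old = e^-1.5568 ≈ 0.2108
Fraction that can be lost = 1 − 0.2108 = 0.7892

78.9%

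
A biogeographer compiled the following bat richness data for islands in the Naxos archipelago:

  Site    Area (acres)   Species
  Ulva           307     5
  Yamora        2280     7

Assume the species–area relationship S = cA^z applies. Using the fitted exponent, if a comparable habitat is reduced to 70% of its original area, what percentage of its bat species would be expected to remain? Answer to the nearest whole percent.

94%

z = ln(7/5) / ln(2280/307) = 0.3365 / 2.0051 = 0.1678
S_new/S_old = (A_new/A_old)^z = 0.7^0.1678 = exp(0.1678 × -0.3567) = 0.9419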